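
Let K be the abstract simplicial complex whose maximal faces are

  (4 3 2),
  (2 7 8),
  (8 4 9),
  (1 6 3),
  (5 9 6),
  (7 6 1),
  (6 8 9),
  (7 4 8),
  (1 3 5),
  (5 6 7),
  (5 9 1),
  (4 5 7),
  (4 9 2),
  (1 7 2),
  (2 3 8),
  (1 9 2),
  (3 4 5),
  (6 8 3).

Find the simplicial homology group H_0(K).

We work with the vertex ordering 1 < 2 < 3 < 4 < 5 < 6 < 7 < 8 < 9. The simplices of K, each written with vertices in increasing order, are:

  0-simplices (9): [1], [2], [3], [4], [5], [6], [7], [8], [9]
  1-simplices (27): (27 of them)
  2-simplices (18): [1,2,7], [1,2,9], [1,3,5], [1,3,6], [1,5,9], [1,6,7], [2,3,4], [2,3,8], [2,4,9], [2,7,8], [3,4,5], [3,6,8], [4,5,7], [4,7,8], [4,8,9], [5,6,7], [5,6,9], [6,8,9]

so the chain groups are C_0 ≅ Z^9, C_1 ≅ Z^27, C_2 ≅ Z^18.

The boundary map ∂_1: C_1 → C_0 maps an edge to its endpoints' difference, ∂[p,q] = q − p. For instance
  ∂[5,7] = [7] − [5].
As a 9×27 matrix over Z this has rank 8, with invariant factors (1,1,1,1,1,1,1,1).

The boundary map ∂_2: C_2 → C_1 acts by ∂[p,q,r] = [q,r] − [p,r] + [p,q]. For instance
  ∂[4,7,8] = [7,8] − [4,8] + [4,7],
  ∂[3,4,5] = [4,5] − [3,5] + [3,4].
As a 27×18 matrix over Z this has rank 18, with invariant factors (1,1,1,1,1,1,1,1,1,1,1,1,1,1,1,1,1,2).

Now H_k = ker ∂_k / im ∂_{k+1}, so:

  H_0: rank C_0 − rank ∂_1 = 9 − 8 = 1, and the invariant factors of ∂_1 are all 1, so H_0 = Z.

(K is a triangulation of the Klein bottle.)

H_0 ≅ Z.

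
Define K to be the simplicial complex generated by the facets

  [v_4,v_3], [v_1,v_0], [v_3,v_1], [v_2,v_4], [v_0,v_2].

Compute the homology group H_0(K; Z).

Order the vertices as v_0 < v_1 < v_2 < v_3 < v_4. Listing each simplex with vertices in this order, K has dimension 1 with simplices:

  0-simplices (5): [v_0], [v_1], [v_2], [v_3], [v_4]
  1-simplices (5): [v_0,v_1], [v_0,v_2], [v_1,v_3], [v_2,v_4], [v_3,v_4]

giving chain groups C_0 ≅ Z^5, C_1 ≅ Z^5.

The boundary map ∂_1: C_1 → C_0 maps an edge to its endpoints' difference, ∂[p,q] = q − p. For instance
  ∂[v_2,v_4] = [v_4] − [v_2].
The resulting 5×5 matrix has rank 4, and its Smith normal form has invariant factors (1,1,1,1).

Reading off H_k = ker ∂_k / im ∂_{k+1}:

  H_0: rank C_0 − rank ∂_1 = 5 − 4 = 1, and the invariant factors of ∂_1 are all 1, so H_0 ≅ Z.

H_0 ≅ Z.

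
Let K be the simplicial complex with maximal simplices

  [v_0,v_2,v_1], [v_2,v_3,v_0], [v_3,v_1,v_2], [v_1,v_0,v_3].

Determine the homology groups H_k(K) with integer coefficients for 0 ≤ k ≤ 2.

Take the total order v_0 < v_1 < v_2 < v_3 on the vertex set. Then K (dimension 2) consists of the simplices:

  0-simplices (4): [v_0], [v_1], [v_2], [v_3]
  1-simplices (6): [v_0,v_1], [v_0,v_2], [v_0,v_3], [v_1,v_2], [v_1,v_3], [v_2,v_3]
  2-simplices (4): [v_0,v_1,v_2], [v_0,v_1,v_3], [v_0,v_2,v_3], [v_1,v_2,v_3]

Hence C_0 ≅ Z^4, C_1 ≅ Z^6, C_2 ≅ Z^4.

∂_1: C_1 → C_0 maps an edge to its endpoints' difference, ∂[p,q] = q − p. For instance
  ∂[v_0,v_2] = [v_2] − [v_0].
The 4×6 boundary matrix has rank 3 and Smith normal form diag(1,1,1).

∂_2: C_2 → C_1 acts by ∂[p,q,r] = [q,r] − [p,r] + [p,q]. For instance
  ∂[v_0,v_1,v_3] = [v_1,v_3] − [v_0,v_3] + [v_0,v_1],
  ∂[v_0,v_2,v_3] = [v_2,v_3] − [v_0,v_3] + [v_0,v_2].
This gives a 6×4 integer matrix of rank 3; reducing to Smith normal form yields diagonal entries (1,1,1).

From H_k ≅ ker(∂_k) / im(∂_{k+1}) we obtain:

  H_0: rank C_0 − rank ∂_1 = 4 − 3 = 1, and the invariant factors of ∂_1 are all 1, so H_0 = Z.
  H_1: rank ker ∂_1 − rank ∂_2 = (6 − 3) − 3 = 0, and the invariant factors of ∂_2 are all 1, so H_1 = 0.
  H_2: rank ker ∂_2 − rank ∂_3 = (4 − 3) − 0 = 1, and there is no ∂_3, so H_2 = Z.

H_0 = Z,  H_1 = 0,  H_2 = Z.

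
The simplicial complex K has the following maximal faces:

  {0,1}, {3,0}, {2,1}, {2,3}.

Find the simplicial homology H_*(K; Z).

H_0 = Z,  H_1 = Z.

We work with the vertex ordering 0 < 1 < 2 < 3. The simplices of K, each written with vertices in increasing order, are:

  0-simplices (4): [0], [1], [2], [3]
  1-simplices (4): [0,1], [0,3], [1,2], [2,3]

Hence C_0 ≅ Z^4, C_1 ≅ Z^4.

∂_1: C_1 → C_0 is given by ∂[p,q] = [q] − [p]. For instance
  ∂[0,3] = [3] − [0].
The resulting 4×4 matrix has rank 3, and its Smith normal form has invariant factors (1,1,1).

Reading off H_k = ker ∂_k / im ∂_{k+1}:

  H_0: rank C_0 − rank ∂_1 = 4 − 3 = 1, and the invariant factors of ∂_1 are all 1, so H_0 ≅ Z.
  H_1: rank ker ∂_1 − rank ∂_2 = (4 − 3) − 0 = 1, and there is no ∂_2, so H_1 ≅ Z.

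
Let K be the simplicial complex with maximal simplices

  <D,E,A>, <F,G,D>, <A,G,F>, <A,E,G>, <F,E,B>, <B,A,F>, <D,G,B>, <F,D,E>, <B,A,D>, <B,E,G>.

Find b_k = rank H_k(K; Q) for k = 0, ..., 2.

K has 6 vertices, 15 edges, 10 triangles.
rank ∂_0 = 0, rank ∂_1 = 5 ⇒ b_0 = 6 − 0 − 5 = 1; all invariant factors of ∂_1 are 1 so no torsion. So H_0 = Z.
rank ∂_1 = 5, rank ∂_2 = 10 ⇒ b_1 = 15 − 5 − 10 = 0; ∂_2 has invariant factor(s) [2] giving torsion. So H_1 = Z/2.
rank ∂_2 = 10, rank ∂_3 = 0 ⇒ b_2 = 10 − 10 − 0 = 0. So H_2 = 0.

b_0 = 1, b_1 = 0, b_2 = 0.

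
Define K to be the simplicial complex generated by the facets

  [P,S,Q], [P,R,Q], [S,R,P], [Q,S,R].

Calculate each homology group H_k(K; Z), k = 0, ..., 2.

Order the vertices as P < Q < R < S. Listing each simplex with vertices in this order, K has dimension 2 with simplices:

  0-simplices (4): P, Q, R, S
  1-simplices (6): PQ, PR, PS, QR, QS, RS
  2-simplices (4): PQR, PQS, PRS, QRS

giving chain groups C_0 ≅ Z^4, C_1 ≅ Z^6, C_2 ≅ Z^4.

Boundary ∂_1: C_1 → C_0 sends each edge [p,q] (with p < q) to q − p.
As a 4×6 matrix over Z this has rank 3, with invariant factors (1,1,1).

∂_2: C_2 → C_1 maps a triangle to the signed sum of its edges. For instance
  ∂PQR = QR − PR + PQ,
  ∂QRS = RS − QS + QR.
The 6×4 boundary matrix has rank 3 and Smith normal form diag(1,1,1).

Reading off H_k = ker ∂_k / im ∂_{k+1}:

  H_0: rank C_0 − rank ∂_1 = 4 − 3 = 1, and the invariant factors of ∂_1 are all 1, so H_0 ≅ Z.
  H_1: rank ker ∂_1 − rank ∂_2 = (6 − 3) − 3 = 0, and the invariant factors of ∂_2 are all 1, so H_1 ≅ 0.
  H_2: rank ker ∂_2 − rank ∂_3 = (4 − 3) − 0 = 1, and there is no ∂_3, so H_2 ≅ Z.

H_0 ≅ Z,  H_1 = 0,  H_2 ≅ Z.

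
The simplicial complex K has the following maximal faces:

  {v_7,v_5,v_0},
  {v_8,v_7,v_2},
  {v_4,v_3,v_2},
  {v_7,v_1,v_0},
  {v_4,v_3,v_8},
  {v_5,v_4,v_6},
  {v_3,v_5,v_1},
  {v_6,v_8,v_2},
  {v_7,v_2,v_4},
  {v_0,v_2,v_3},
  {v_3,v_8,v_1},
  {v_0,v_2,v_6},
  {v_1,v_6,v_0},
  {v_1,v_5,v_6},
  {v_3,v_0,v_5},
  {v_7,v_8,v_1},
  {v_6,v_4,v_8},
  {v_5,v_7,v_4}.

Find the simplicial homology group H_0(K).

H_0 = Z.

Order the vertices as v_0 < v_1 < v_2 < v_3 < v_4 < v_5 < v_6 < v_7 < v_8. Listing each simplex with vertices in this order, K has dimension 2 with simplices:

  0-simplices (9): [v_0], [v_1], [v_2], [v_3], [v_4], [v_5], [v_6], [v_7], [v_8]
  1-simplices (27): (27 of them)
  2-simplices (18): (18 of them)

Hence C_0 ≅ Z^9, C_1 ≅ Z^27, C_2 ≅ Z^18.

∂_1: C_1 → C_0 sends each edge [p,q] (with p < q) to q − p. For instance
  ∂[v_1,v_6] = [v_6] − [v_1].
As a 9×27 matrix over Z this has rank 8, with invariant factors (1,1,1,1,1,1,1,1).

Boundary ∂_2: C_2 → C_1 acts by ∂[p,q,r] = [q,r] − [p,r] + [p,q]. For instance
  ∂[v_2,v_6,v_8] = [v_6,v_8] − [v_2,v_8] + [v_2,v_6],
  ∂[v_2,v_7,v_8] = [v_7,v_8] − [v_2,v_8] + [v_2,v_7].
The 27×18 boundary matrix has rank 18 and Smith normal form diag(1,1,1,1,1,1,1,1,1,1,1,1,1,1,1,1,1,2).

From H_k ≅ ker(∂_k) / im(∂_{k+1}) we obtain:

  H_0: rank C_0 − rank ∂_1 = 9 − 8 = 1, and the invariant factors of ∂_1 are all 1, so H_0 ≅ Z.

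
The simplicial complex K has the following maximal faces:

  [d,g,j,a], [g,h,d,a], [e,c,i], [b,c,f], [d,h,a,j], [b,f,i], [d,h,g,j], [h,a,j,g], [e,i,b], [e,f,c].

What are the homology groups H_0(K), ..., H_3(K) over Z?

H_0 ≅ Z^2,  H_1 ≅ Z,  H_2 = 0,  H_3 ≅ Z.

We work with the vertex ordering a < b < c < d < e < f < g < h < i < j. The simplices of K, each written with vertices in increasing order, are:

  0-simplices (10): a, b, c, d, e, f, g, h, i, j
  1-simplices (20): ad, ag, ah, aj, bc, be, bf, bi, ce, cf, ci, dg, dh, dj, ef, ei, fi, gh, gj, hj
  2-simplices (15): adg, adh, adj, agh, agj, ahj, bcf, bei, bfi, cef, cei, dgh, dgj, dhj, ghj
  3-simplices (5): adgh, adgj, adhj, aghj, dghj

Hence C_0 ≅ Z^10, C_1 ≅ Z^20, C_2 ≅ Z^15, C_3 ≅ Z^5.

The boundary map ∂_1: C_1 → C_0 is given by ∂[p,q] = [q] − [p]. For instance
  ∂ad = d − a.
This gives a 10×20 integer matrix of rank 8; reducing to Smith normal form yields diagonal entries (1,1,1,1,1,1,1,1).

The boundary map ∂_2: C_2 → C_1 acts by ∂[p,q,r] = [q,r] − [p,r] + [p,q]. For instance
  ∂cei = ei − ci + ce,
  ∂adh = dh − ah + ad.
This gives a 20×15 integer matrix of rank 11; reducing to Smith normal form yields diagonal entries (1,1,1,1,1,1,1,1,1,1,1).

The boundary map ∂_3: C_3 → C_2 sends each 3-simplex σ to the alternating sum Σ_i (−1)^i (σ with its i-th vertex removed). For instance
  ∂adhj = dhj − ahj + adj − adh,
  ∂aghj = ghj − ahj + agj − agh.
The resulting 15×5 matrix has rank 4, and its Smith normal form has invariant factors (1,1,1,1).

Reading off H_k = ker ∂_k / im ∂_{k+1}:

  H_0: rank C_0 − rank ∂_1 = 10 − 8 = 2, and the invariant factors of ∂_1 are all 1, so H_0 ≅ Z^2.
  H_1: rank ker ∂_1 − rank ∂_2 = (20 − 8) − 11 = 1, and the invariant factors of ∂_2 are all 1, so H_1 ≅ Z.
  H_2: rank ker ∂_2 − rank ∂_3 = (15 − 11) − 4 = 0, and the invariant factors of ∂_3 are all 1, so H_2 ≅ 0.
  H_3: rank ker ∂_3 − rank ∂_4 = (5 − 4) − 0 = 1, and there is no ∂_4, so H_3 ≅ Z.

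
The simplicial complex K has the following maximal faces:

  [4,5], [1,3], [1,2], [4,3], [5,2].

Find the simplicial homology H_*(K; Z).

H_0 ≅ Z,  H_1 ≅ Z.

We work with the vertex ordering 1 < 2 < 3 < 4 < 5. The simplices of K, each written with vertices in increasing order, are:

  0-simplices (5): [1], [2], [3], [4], [5]
  1-simplices (5): [1,2], [1,3], [2,5], [3,4], [4,5]

so the chain groups are C_0 ≅ Z^5, C_1 ≅ Z^5.

∂_1: C_1 → C_0 is given by ∂[p,q] = [q] − [p]. For instance
  ∂[1,2] = [2] − [1].
The resulting 5×5 matrix has rank 4, and its Smith normal form has invariant factors (1,1,1,1).

Now H_k = ker ∂_k / im ∂_{k+1}, so:

  H_0: rank C_0 − rank ∂_1 = 5 − 4 = 1, and the invariant factors of ∂_1 are all 1, so H_0 = Z.
  H_1: rank ker ∂_1 − rank ∂_2 = (5 − 4) − 0 = 1, and there is no ∂_2, so H_1 = Z.

(K is a triangulation of the circle S^1.)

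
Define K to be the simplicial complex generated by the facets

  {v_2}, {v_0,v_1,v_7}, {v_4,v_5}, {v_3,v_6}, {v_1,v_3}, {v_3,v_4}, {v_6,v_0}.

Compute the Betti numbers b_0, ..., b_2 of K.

Fix the vertex order v_0 < v_1 < v_2 < v_3 < v_4 < v_5 < v_6 < v_7 and write every simplex with vertices in increasing order. Then dim K = 2 and the simplices of K are:

  0-simplices (8): [v_0], [v_1], [v_2], [v_3], [v_4], [v_5], [v_6], [v_7]
  1-simplices (8): [v_0,v_1], [v_0,v_6], [v_0,v_7], [v_1,v_3], [v_1,v_7], [v_3,v_4], [v_3,v_6], [v_4,v_5]
  2-simplices (1): [v_0,v_1,v_7]

giving chain groups C_0 ≅ Z^8, C_1 ≅ Z^8, C_2 ≅ Z^1.

Boundary ∂_1: C_1 → C_0 is given by ∂[p,q] = [q] − [p]. For instance
  ∂[v_0,v_6] = [v_6] − [v_0].
The resulting 8×8 matrix has rank 6, and its Smith normal form has invariant factors (1,1,1,1,1,1).

The boundary map ∂_2: C_2 → C_1 acts by ∂[p,q,r] = [q,r] − [p,r] + [p,q]. For instance
  ∂[v_0,v_1,v_7] = [v_1,v_7] − [v_0,v_7] + [v_0,v_1].
This gives a 8×1 integer matrix of rank 1; reducing to Smith normal form yields diagonal entries (1).

From H_k ≅ ker(∂_k) / im(∂_{k+1}) we obtain:

  H_0: rank C_0 − rank ∂_1 = 8 − 6 = 2, and the invariant factors of ∂_1 are all 1, so H_0 = Z^2.
  H_1: rank ker ∂_1 − rank ∂_2 = (8 − 6) − 1 = 1, and the invariant factors of ∂_2 are all 1, so H_1 = Z.
  H_2: rank ker ∂_2 − rank ∂_3 = (1 − 1) − 0 = 0, and there is no ∂_3, so H_2 = 0.

Hence the Betti numbers are b_0 = 2, b_1 = 1, b_2 = 0.

b_0 = 2, b_1 = 1, b_2 = 0.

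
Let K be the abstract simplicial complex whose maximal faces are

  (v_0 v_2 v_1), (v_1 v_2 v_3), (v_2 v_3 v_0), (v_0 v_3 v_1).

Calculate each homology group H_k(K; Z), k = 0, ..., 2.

H_0 = Z,  H_1 = 0,  H_2 = Z.

Take the total order v_0 < v_1 < v_2 < v_3 on the vertex set. Then K (dimension 2) consists of the simplices:

  0-simplices (4): [v_0], [v_1], [v_2], [v_3]
  1-simplices (6): [v_0,v_1], [v_0,v_2], [v_0,v_3], [v_1,v_2], [v_1,v_3], [v_2,v_3]
  2-simplices (4): [v_0,v_1,v_2], [v_0,v_1,v_3], [v_0,v_2,v_3], [v_1,v_2,v_3]

so the chain groups are C_0 ≅ Z^4, C_1 ≅ Z^6, C_2 ≅ Z^4.

Boundary ∂_1: C_1 → C_0 is given by ∂[p,q] = [q] − [p]. For instance
  ∂[v_1,v_2] = [v_2] − [v_1].
This gives a 4×6 integer matrix of rank 3; reducing to Smith normal form yields diagonal entries (1,1,1).

∂_2: C_2 → C_1 acts by ∂[p,q,r] = [q,r] − [p,r] + [p,q]. For instance
  ∂[v_0,v_1,v_3] = [v_1,v_3] − [v_0,v_3] + [v_0,v_1],
  ∂[v_0,v_1,v_2] = [v_1,v_2] − [v_0,v_2] + [v_0,v_1].
The resulting 6×4 matrix has rank 3, and its Smith normal form has invariant factors (1,1,1).

Reading off H_k = ker ∂_k / im ∂_{k+1}:

  H_0: rank C_0 − rank ∂_1 = 4 − 3 = 1, and the invariant factors of ∂_1 are all 1, so H_0 ≅ Z.
  H_1: rank ker ∂_1 − rank ∂_2 = (6 − 3) − 3 = 0, and the invariant factors of ∂_2 are all 1, so H_1 ≅ 0.
  H_2: rank ker ∂_2 − rank ∂_3 = (4 − 3) − 0 = 1, and there is no ∂_3, so H_2 ≅ Z.

As a check, the Euler characteristic is 4 − 6 + 4 = 2, which agrees with 1 − 0 + 1 = 2.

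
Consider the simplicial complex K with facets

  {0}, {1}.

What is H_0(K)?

H_0 = Z^2.

We work with the vertex ordering 0 < 1. The simplices of K, each written with vertices in increasing order, are:

  0-simplices (2): [0], [1]

giving chain groups C_0 ≅ Z^2.

Computing H_k = (kernel of ∂_k) / (image of ∂_{k+1}):

  H_0: rank C_0 − rank ∂_1 = 2 − 0 = 2, and there is no ∂_1, so H_0 ≅ Z^2.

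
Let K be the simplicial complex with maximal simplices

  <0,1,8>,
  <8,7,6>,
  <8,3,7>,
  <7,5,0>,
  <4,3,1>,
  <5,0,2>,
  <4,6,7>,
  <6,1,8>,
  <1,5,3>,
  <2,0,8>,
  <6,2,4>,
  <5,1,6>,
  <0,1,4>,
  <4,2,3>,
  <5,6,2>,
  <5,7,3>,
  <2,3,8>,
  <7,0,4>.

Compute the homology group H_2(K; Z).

Take the total order 0 < 1 < 2 < 3 < 4 < 5 < 6 < 7 < 8 on the vertex set. Then K (dimension 2) consists of the simplices:

  0-simplices (9): [0], [1], [2], [3], [4], [5], [6], [7], [8]
  1-simplices (27): (27 of them)
  2-simplices (18): [0,1,4], [0,1,8], [0,2,5], [0,2,8], [0,4,7], [0,5,7], [1,3,4], [1,3,5], [1,5,6], [1,6,8], [2,3,4], [2,3,8], [2,4,6], [2,5,6], [3,5,7], [3,7,8], [4,6,7], [6,7,8]

giving chain groups C_0 ≅ Z^9, C_1 ≅ Z^27, C_2 ≅ Z^18.

Boundary ∂_1: C_1 → C_0 sends each edge [p,q] (with p < q) to q − p.
This gives a 9×27 integer matrix of rank 8; reducing to Smith normal form yields diagonal entries (1,1,1,1,1,1,1,1).

The boundary map ∂_2: C_2 → C_1 acts by ∂[p,q,r] = [q,r] − [p,r] + [p,q]. For instance
  ∂[3,5,7] = [5,7] − [3,7] + [3,5],
  ∂[6,7,8] = [7,8] − [6,8] + [6,7].
The 27×18 boundary matrix has rank 17 and Smith normal form diag(1,1,1,1,1,1,1,1,1,1,1,1,1,1,1,1,1).

Reading off H_k = ker ∂_k / im ∂_{k+1}:

  H_2: rank ker ∂_2 − rank ∂_3 = (18 − 17) − 0 = 1, and there is no ∂_3, so H_2 ≅ Z.

H_2 ≅ Z.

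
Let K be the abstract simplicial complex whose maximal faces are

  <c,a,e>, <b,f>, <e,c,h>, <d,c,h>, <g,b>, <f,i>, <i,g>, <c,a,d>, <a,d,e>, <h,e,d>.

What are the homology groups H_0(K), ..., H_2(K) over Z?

Take the total order a < b < c < d < e < f < g < h < i on the vertex set. Then K (dimension 2) consists of the simplices:

  0-simplices (9): a, b, c, d, e, f, g, h, i
  1-simplices (13): ac, ad, ae, bf, bg, cd, ce, ch, de, dh, eh, fi, gi
  2-simplices (6): acd, ace, ade, cdh, ceh, deh

so the chain groups are C_0 ≅ Z^9, C_1 ≅ Z^13, C_2 ≅ Z^6.

∂_1: C_1 → C_0 is given by ∂[p,q] = [q] − [p]. For instance
  ∂bf = f − b.
As a 9×13 matrix over Z this has rank 7, with invariant factors (1,1,1,1,1,1,1).

The boundary map ∂_2: C_2 → C_1 maps a triangle to the signed sum of its edges. For instance
  ∂cdh = dh − ch + cd,
  ∂acd = cd − ad + ac.
The resulting 13×6 matrix has rank 5, and its Smith normal form has invariant factors (1,1,1,1,1).

From H_k ≅ ker(∂_k) / im(∂_{k+1}) we obtain:

  H_0: rank C_0 − rank ∂_1 = 9 − 7 = 2, and the invariant factors of ∂_1 are all 1, so H_0 ≅ Z^2.
  H_1: rank ker ∂_1 − rank ∂_2 = (13 − 7) − 5 = 1, and the invariant factors of ∂_2 are all 1, so H_1 ≅ Z.
  H_2: rank ker ∂_2 − rank ∂_3 = (6 − 5) − 0 = 1, and there is no ∂_3, so H_2 ≅ Z.

H_0 ≅ Z^2,  H_1 ≅ Z,  H_2 ≅ Z.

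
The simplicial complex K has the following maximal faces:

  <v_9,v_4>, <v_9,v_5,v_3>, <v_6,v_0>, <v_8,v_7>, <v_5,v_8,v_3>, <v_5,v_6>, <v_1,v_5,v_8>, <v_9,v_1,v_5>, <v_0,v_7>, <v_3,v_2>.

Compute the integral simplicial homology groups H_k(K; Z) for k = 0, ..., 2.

Fix the vertex order v_0 < v_1 < v_2 < v_3 < v_4 < v_5 < v_6 < v_7 < v_8 < v_9 and write every simplex with vertices in increasing order. Then dim K = 2 and the simplices of K are:

  0-simplices (10): [v_0], [v_1], [v_2], [v_3], [v_4], [v_5], [v_6], [v_7], [v_8], [v_9]
  1-simplices (14): [v_0,v_6], [v_0,v_7], [v_1,v_5], [v_1,v_8], [v_1,v_9], [v_2,v_3], [v_3,v_5], [v_3,v_8], [v_3,v_9], [v_4,v_9], [v_5,v_6], [v_5,v_8], [v_5,v_9], [v_7,v_8]
  2-simplices (4): [v_1,v_5,v_8], [v_1,v_5,v_9], [v_3,v_5,v_8], [v_3,v_5,v_9]

Hence C_0 ≅ Z^10, C_1 ≅ Z^14, C_2 ≅ Z^4.

Boundary ∂_1: C_1 → C_0 sends each edge [p,q] (with p < q) to q − p. For instance
  ∂[v_5,v_9] = [v_9] − [v_5].
As a 10×14 matrix over Z this has rank 9, with invariant factors (1,1,1,1,1,1,1,1,1).

The boundary map ∂_2: C_2 → C_1 sends each 2-simplex [p,q,r] to [q,r] − [p,r] + [p,q]. For instance
  ∂[v_3,v_5,v_8] = [v_5,v_8] − [v_3,v_8] + [v_3,v_5],
  ∂[v_1,v_5,v_9] = [v_5,v_9] − [v_1,v_9] + [v_1,v_5].
The resulting 14×4 matrix has rank 4, and its Smith normal form has invariant factors (1,1,1,1).

Computing H_k = (kernel of ∂_k) / (image of ∂_{k+1}):

  H_0: rank C_0 − rank ∂_1 = 10 − 9 = 1, and the invariant factors of ∂_1 are all 1, so H_0 ≅ Z.
  H_1: rank ker ∂_1 − rank ∂_2 = (14 − 9) − 4 = 1, and the invariant factors of ∂_2 are all 1, so H_1 ≅ Z.
  H_2: rank ker ∂_2 − rank ∂_3 = (4 − 4) − 0 = 0, and there is no ∂_3, so H_2 ≅ 0.

H_0 ≅ Z,  H_1 ≅ Z,  H_2 = 0.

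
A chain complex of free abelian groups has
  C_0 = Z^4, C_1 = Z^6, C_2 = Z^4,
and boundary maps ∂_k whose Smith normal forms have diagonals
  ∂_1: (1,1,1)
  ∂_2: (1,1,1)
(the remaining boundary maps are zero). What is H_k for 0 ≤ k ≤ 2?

H_0 = Z,  H_1 = 0,  H_2 = Z.

H_0: b_0 = 4 − 0 − 3 = 1; torsion from ∂_1 factors > 1: none. So H_0 = Z.
H_1: b_1 = 6 − 3 − 3 = 0; torsion from ∂_2 factors > 1: none. So H_1 = 0.
H_2: b_2 = 4 − 3 − 0 = 1; torsion from ∂_3 factors > 1: none. So H_2 = Z.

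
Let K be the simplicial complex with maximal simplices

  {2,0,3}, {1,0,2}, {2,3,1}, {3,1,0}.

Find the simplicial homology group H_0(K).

Fix the vertex order 0 < 1 < 2 < 3 and write every simplex with vertices in increasing order. Then dim K = 2 and the simplices of K are:

  0-simplices (4): [0], [1], [2], [3]
  1-simplices (6): [0,1], [0,2], [0,3], [1,2], [1,3], [2,3]
  2-simplices (4): [0,1,2], [0,1,3], [0,2,3], [1,2,3]

Hence C_0 ≅ Z^4, C_1 ≅ Z^6, C_2 ≅ Z^4.

The boundary map ∂_1: C_1 → C_0 sends each edge [p,q] (with p < q) to q − p.
As a 4×6 matrix over Z this has rank 3, with invariant factors (1,1,1).

The boundary map ∂_2: C_2 → C_1 maps a triangle to the signed sum of its edges. For instance
  ∂[0,1,2] = [1,2] − [0,2] + [0,1],
  ∂[1,2,3] = [2,3] − [1,3] + [1,2].
As a 6×4 matrix over Z this has rank 3, with invariant factors (1,1,1).

Now H_k = ker ∂_k / im ∂_{k+1}, so:

  H_0: rank C_0 − rank ∂_1 = 4 − 3 = 1, and the invariant factors of ∂_1 are all 1, so H_0 ≅ Z.

H_0 = Z.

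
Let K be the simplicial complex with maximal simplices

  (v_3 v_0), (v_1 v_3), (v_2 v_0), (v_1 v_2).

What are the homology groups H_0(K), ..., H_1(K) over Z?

K has 4 vertices, 4 edges.
rank ∂_0 = 0, rank ∂_1 = 3 ⇒ b_0 = 4 − 0 − 3 = 1; all invariant factors of ∂_1 are 1 so no torsion. So H_0 ≅ Z.
rank ∂_1 = 3, rank ∂_2 = 0 ⇒ b_1 = 4 − 3 − 0 = 1. So H_1 ≅ Z.

H_0 = Z,  H_1 = Z.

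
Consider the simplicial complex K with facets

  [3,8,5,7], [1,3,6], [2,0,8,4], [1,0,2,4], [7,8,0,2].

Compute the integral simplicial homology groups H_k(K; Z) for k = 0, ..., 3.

H_0 ≅ Z,  H_1 ≅ Z,  H_2 = 0,  H_3 = 0.

Fix the vertex order 0 < 1 < 2 < 3 < 4 < 5 < 6 < 7 < 8 and write every simplex with vertices in increasing order. Then dim K = 3 and the simplices of K are:

  0-simplices (9): [0], [1], [2], [3], [4], [5], [6], [7], [8]
  1-simplices (20): [0,1], [0,2], [0,4], [0,7], [0,8], [1,2], [1,3], [1,4], [1,6], [2,4], [2,7], [2,8], [3,5], [3,6], [3,7], [3,8], [4,8], [5,7], [5,8], [7,8]
  2-simplices (15): [0,1,2], [0,1,4], [0,2,4], [0,2,7], [0,2,8], [0,4,8], [0,7,8], [1,2,4], [1,3,6], [2,4,8], [2,7,8], [3,5,7], [3,5,8], [3,7,8], [5,7,8]
  3-simplices (4): [0,1,2,4], [0,2,4,8], [0,2,7,8], [3,5,7,8]

giving chain groups C_0 ≅ Z^9, C_1 ≅ Z^20, C_2 ≅ Z^15, C_3 ≅ Z^4.

The boundary map ∂_1: C_1 → C_0 sends each edge [p,q] (with p < q) to q − p.
The resulting 9×20 matrix has rank 8, and its Smith normal form has invariant factors (1,1,1,1,1,1,1,1).

∂_2: C_2 → C_1 sends each 2-simplex [p,q,r] to [q,r] − [p,r] + [p,q]. For instance
  ∂[0,4,8] = [4,8] − [0,8] + [0,4],
  ∂[5,7,8] = [7,8] − [5,8] + [5,7].
This gives a 20×15 integer matrix of rank 11; reducing to Smith normal form yields diagonal entries (1,1,1,1,1,1,1,1,1,1,1).

The boundary map ∂_3: C_3 → C_2 sends each 3-simplex σ to the alternating sum Σ_i (−1)^i (σ with its i-th vertex removed). For instance
  ∂[0,2,4,8] = [2,4,8] − [0,4,8] + [0,2,8] − [0,2,4],
  ∂[0,1,2,4] = [1,2,4] − [0,2,4] + [0,1,4] − [0,1,2].
The resulting 15×4 matrix has rank 4, and its Smith normal form has invariant factors (1,1,1,1).

Reading off H_k = ker ∂_k / im ∂_{k+1}:

  H_0: rank C_0 − rank ∂_1 = 9 − 8 = 1, and the invariant factors of ∂_1 are all 1, so H_0 ≅ Z.
  H_1: rank ker ∂_1 − rank ∂_2 = (20 − 8) − 11 = 1, and the invariant factors of ∂_2 are all 1, so H_1 ≅ Z.
  H_2: rank ker ∂_2 − rank ∂_3 = (15 − 11) − 4 = 0, and the invariant factors of ∂_3 are all 1, so H_2 ≅ 0.
  H_3: rank ker ∂_3 − rank ∂_4 = (4 − 4) − 0 = 0, and there is no ∂_4, so H_3 ≅ 0.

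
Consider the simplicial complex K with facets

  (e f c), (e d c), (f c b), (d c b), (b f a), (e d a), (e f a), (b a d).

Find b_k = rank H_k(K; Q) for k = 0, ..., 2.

We work with the vertex ordering a < b < c < d < e < f. The simplices of K, each written with vertices in increasing order, are:

  0-simplices (6): a, b, c, d, e, f
  1-simplices (12): ab, ad, ae, af, bc, bd, bf, cd, ce, cf, de, ef
  2-simplices (8): abd, abf, ade, aef, bcd, bcf, cde, cef

so the chain groups are C_0 ≅ Z^6, C_1 ≅ Z^12, C_2 ≅ Z^8.

Boundary ∂_1: C_1 → C_0 sends each edge [p,q] (with p < q) to q − p. For instance
  ∂bd = d − b.
The resulting 6×12 matrix has rank 5, and its Smith normal form has invariant factors (1,1,1,1,1).

Boundary ∂_2: C_2 → C_1 acts by ∂[p,q,r] = [q,r] − [p,r] + [p,q]. For instance
  ∂bcf = cf − bf + bc,
  ∂cde = de − ce + cd.
The 12×8 boundary matrix has rank 7 and Smith normal form diag(1,1,1,1,1,1,1).

Now H_k = ker ∂_k / im ∂_{k+1}, so:

  H_0: rank C_0 − rank ∂_1 = 6 − 5 = 1, and the invariant factors of ∂_1 are all 1, so H_0 ≅ Z.
  H_1: rank ker ∂_1 − rank ∂_2 = (12 − 5) − 7 = 0, and the invariant factors of ∂_2 are all 1, so H_1 ≅ 0.
  H_2: rank ker ∂_2 − rank ∂_3 = (8 − 7) − 0 = 1, and there is no ∂_3, so H_2 ≅ Z.

As a check, the Euler characteristic is 6 − 12 + 8 = 2, which agrees with 1 − 0 + 1 = 2.

Hence the Betti numbers are b_0 = 1, b_1 = 0, b_2 = 1.

b_0 = 1, b_1 = 0, b_2 = 1.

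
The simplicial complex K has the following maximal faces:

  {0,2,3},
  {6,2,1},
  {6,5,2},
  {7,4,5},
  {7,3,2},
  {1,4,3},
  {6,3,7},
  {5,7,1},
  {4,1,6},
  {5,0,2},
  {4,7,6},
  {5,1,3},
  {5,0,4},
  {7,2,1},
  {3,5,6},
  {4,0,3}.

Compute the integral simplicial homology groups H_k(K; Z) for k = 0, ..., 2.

H_0 = Z,  H_1 = Z^2,  H_2 = Z.

Fix the vertex order 0 < 1 < 2 < 3 < 4 < 5 < 6 < 7 and write every simplex with vertices in increasing order. Then dim K = 2 and the simplices of K are:

  0-simplices (8): [0], [1], [2], [3], [4], [5], [6], [7]
  1-simplices (24): (24 of them)
  2-simplices (16): [0,2,3], [0,2,5], [0,3,4], [0,4,5], [1,2,6], [1,2,7], [1,3,4], [1,3,5], [1,4,6], [1,5,7], [2,3,7], [2,5,6], [3,5,6], [3,6,7], [4,5,7], [4,6,7]

so the chain groups are C_0 ≅ Z^8, C_1 ≅ Z^24, C_2 ≅ Z^16.

Boundary ∂_1: C_1 → C_0 sends each edge [p,q] (with p < q) to q − p.
This gives a 8×24 integer matrix of rank 7; reducing to Smith normal form yields diagonal entries (1,1,1,1,1,1,1).

Boundary ∂_2: C_2 → C_1 sends each 2-simplex [p,q,r] to [q,r] − [p,r] + [p,q]. For instance
  ∂[0,3,4] = [3,4] − [0,4] + [0,3],
  ∂[0,2,3] = [2,3] − [0,3] + [0,2].
The resulting 24×16 matrix has rank 15, and its Smith normal form has invariant factors (1,1,1,1,1,1,1,1,1,1,1,1,1,1,1).

From H_k ≅ ker(∂_k) / im(∂_{k+1}) we obtain:

  H_0: rank C_0 − rank ∂_1 = 8 − 7 = 1, and the invariant factors of ∂_1 are all 1, so H_0 = Z.
  H_1: rank ker ∂_1 − rank ∂_2 = (24 − 7) − 15 = 2, and the invariant factors of ∂_2 are all 1, so H_1 = Z^2.
  H_2: rank ker ∂_2 − rank ∂_3 = (16 − 15) − 0 = 1, and there is no ∂_3, so H_2 = Z.

As a check, the Euler characteristic is 8 − 24 + 16 = 0, which agrees with 1 − 2 + 1 = 0.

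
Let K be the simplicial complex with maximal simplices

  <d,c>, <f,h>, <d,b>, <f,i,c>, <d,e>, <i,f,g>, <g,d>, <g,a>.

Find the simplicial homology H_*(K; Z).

Take the total order a < b < c < d < e < f < g < h < i on the vertex set. Then K (dimension 2) consists of the simplices:

  0-simplices (9): a, b, c, d, e, f, g, h, i
  1-simplices (11): ag, bd, cd, cf, ci, de, dg, fg, fh, fi, gi
  2-simplices (2): cfi, fgi

giving chain groups C_0 ≅ Z^9, C_1 ≅ Z^11, C_2 ≅ Z^2.

The boundary map ∂_1: C_1 → C_0 maps an edge to its endpoints' difference, ∂[p,q] = q − p. For instance
  ∂fh = h − f.
As a 9×11 matrix over Z this has rank 8, with invariant factors (1,1,1,1,1,1,1,1).

Boundary ∂_2: C_2 → C_1 acts by ∂[p,q,r] = [q,r] − [p,r] + [p,q]. For instance
  ∂cfi = fi − ci + cf,
  ∂fgi = gi − fi + fg.
As a 11×2 matrix over Z this has rank 2, with invariant factors (1,1).

Now H_k = ker ∂_k / im ∂_{k+1}, so:

  H_0: rank C_0 − rank ∂_1 = 9 − 8 = 1, and the invariant factors of ∂_1 are all 1, so H_0 = Z.
  H_1: rank ker ∂_1 − rank ∂_2 = (11 − 8) − 2 = 1, and the invariant factors of ∂_2 are all 1, so H_1 = Z.
  H_2: rank ker ∂_2 − rank ∂_3 = (2 − 2) − 0 = 0, and there is no ∂_3, so H_2 = 0.

H_0 = Z,  H_1 = Z,  H_2 = 0.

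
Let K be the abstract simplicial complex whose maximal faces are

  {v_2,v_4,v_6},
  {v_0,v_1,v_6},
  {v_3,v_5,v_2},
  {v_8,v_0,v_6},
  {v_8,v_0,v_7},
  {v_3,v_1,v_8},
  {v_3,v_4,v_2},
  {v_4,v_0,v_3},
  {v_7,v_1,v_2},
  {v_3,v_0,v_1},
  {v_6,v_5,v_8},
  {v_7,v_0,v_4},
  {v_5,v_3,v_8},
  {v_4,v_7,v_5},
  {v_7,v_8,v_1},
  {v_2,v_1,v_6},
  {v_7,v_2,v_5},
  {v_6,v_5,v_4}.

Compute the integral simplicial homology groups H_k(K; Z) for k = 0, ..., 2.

Fix the vertex order v_0 < v_1 < v_2 < v_3 < v_4 < v_5 < v_6 < v_7 < v_8 and write every simplex with vertices in increasing order. Then dim K = 2 and the simplices of K are:

  0-simplices (9): [v_0], [v_1], [v_2], [v_3], [v_4], [v_5], [v_6], [v_7], [v_8]
  1-simplices (27): (27 of them)
  2-simplices (18): (18 of them)

Hence C_0 ≅ Z^9, C_1 ≅ Z^27, C_2 ≅ Z^18.

Boundary ∂_1: C_1 → C_0 sends each edge [p,q] (with p < q) to q − p. For instance
  ∂[v_5,v_7] = [v_7] − [v_5].
This gives a 9×27 integer matrix of rank 8; reducing to Smith normal form yields diagonal entries (1,1,1,1,1,1,1,1).

Boundary ∂_2: C_2 → C_1 sends each 2-simplex [p,q,r] to [q,r] − [p,r] + [p,q]. For instance
  ∂[v_0,v_3,v_4] = [v_3,v_4] − [v_0,v_4] + [v_0,v_3],
  ∂[v_2,v_5,v_7] = [v_5,v_7] − [v_2,v_7] + [v_2,v_5].
As a 27×18 matrix over Z this has rank 18, with invariant factors (1,1,1,1,1,1,1,1,1,1,1,1,1,1,1,1,1,2).

From H_k ≅ ker(∂_k) / im(∂_{k+1}) we obtain:

  H_0: rank C_0 − rank ∂_1 = 9 − 8 = 1, and the invariant factors of ∂_1 are all 1, so H_0 = Z.
  H_1: rank ker ∂_1 − rank ∂_2 = (27 − 8) − 18 = 1, and ∂_2 has invariant factor 2 > 1, so H_1 = Z ⊕ Z/2.
  H_2: rank ker ∂_2 − rank ∂_3 = (18 − 18) − 0 = 0, and there is no ∂_3, so H_2 = 0.

H_0 = Z,  H_1 = Z ⊕ Z/2,  H_2 = 0.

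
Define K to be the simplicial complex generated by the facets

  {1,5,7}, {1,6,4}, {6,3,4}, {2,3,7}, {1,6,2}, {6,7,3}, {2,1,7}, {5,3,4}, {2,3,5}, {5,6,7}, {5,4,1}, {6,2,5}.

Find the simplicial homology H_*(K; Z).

Fix the vertex order 1 < 2 < 3 < 4 < 5 < 6 < 7 and write every simplex with vertices in increasing order. Then dim K = 2 and the simplices of K are:

  0-simplices (7): [1], [2], [3], [4], [5], [6], [7]
  1-simplices (18): [1,2], [1,4], [1,5], [1,6], [1,7], [2,3], [2,5], [2,6], [2,7], [3,4], [3,5], [3,6], [3,7], [4,5], [4,6], [5,6], [5,7], [6,7]
  2-simplices (12): [1,2,6], [1,2,7], [1,4,5], [1,4,6], [1,5,7], [2,3,5], [2,3,7], [2,5,6], [3,4,5], [3,4,6], [3,6,7], [5,6,7]

so the chain groups are C_0 ≅ Z^7, C_1 ≅ Z^18, C_2 ≅ Z^12.

The boundary map ∂_1: C_1 → C_0 is given by ∂[p,q] = [q] − [p]. For instance
  ∂[4,6] = [6] − [4].
The 7×18 boundary matrix has rank 6 and Smith normal form diag(1,1,1,1,1,1).

Boundary ∂_2: C_2 → C_1 maps a triangle to the signed sum of its edges. For instance
  ∂[5,6,7] = [6,7] − [5,7] + [5,6],
  ∂[2,3,5] = [3,5] − [2,5] + [2,3].
The 18×12 boundary matrix has rank 12 and Smith normal form diag(1,1,1,1,1,1,1,1,1,1,1,2).

From H_k ≅ ker(∂_k) / im(∂_{k+1}) we obtain:

  H_0: rank C_0 − rank ∂_1 = 7 − 6 = 1, and the invariant factors of ∂_1 are all 1, so H_0 = Z.
  H_1: rank ker ∂_1 − rank ∂_2 = (18 − 6) − 12 = 0, and ∂_2 has invariant factor 2 > 1, so H_1 = Z_2.
  H_2: rank ker ∂_2 − rank ∂_3 = (12 − 12) − 0 = 0, and there is no ∂_3, so H_2 = 0.

H_0 ≅ Z,  H_1 ≅ Z_2,  H_2 = 0.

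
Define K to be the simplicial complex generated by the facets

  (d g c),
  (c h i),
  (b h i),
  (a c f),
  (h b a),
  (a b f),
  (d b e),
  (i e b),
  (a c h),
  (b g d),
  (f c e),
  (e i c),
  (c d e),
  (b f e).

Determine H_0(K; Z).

Take the total order a < b < c < d < e < f < g < h < i on the vertex set. Then K (dimension 2) consists of the simplices:

  0-simplices (9): a, b, c, d, e, f, g, h, i
  1-simplices (21): ab, ac, af, ah, bd, be, bf, bg, bh, bi, cd, ce, cf, cg, ch, ci, de, dg, ef, ei, hi
  2-simplices (14): abf, abh, acf, ach, bde, bdg, bef, bei, bhi, cde, cdg, cef, cei, chi

so the chain groups are C_0 ≅ Z^9, C_1 ≅ Z^21, C_2 ≅ Z^14.

∂_1: C_1 → C_0 is given by ∂[p,q] = [q] − [p]. For instance
  ∂cd = d − c.
This gives a 9×21 integer matrix of rank 8; reducing to Smith normal form yields diagonal entries (1,1,1,1,1,1,1,1).

∂_2: C_2 → C_1 acts by ∂[p,q,r] = [q,r] − [p,r] + [p,q]. For instance
  ∂acf = cf − af + ac,
  ∂bdg = dg − bg + bd.
As a 21×14 matrix over Z this has rank 13, with invariant factors (1,1,1,1,1,1,1,1,1,1,1,1,1).

From H_k ≅ ker(∂_k) / im(∂_{k+1}) we obtain:

  H_0: rank C_0 − rank ∂_1 = 9 − 8 = 1, and the invariant factors of ∂_1 are all 1, so H_0 ≅ Z.

H_0 ≅ Z.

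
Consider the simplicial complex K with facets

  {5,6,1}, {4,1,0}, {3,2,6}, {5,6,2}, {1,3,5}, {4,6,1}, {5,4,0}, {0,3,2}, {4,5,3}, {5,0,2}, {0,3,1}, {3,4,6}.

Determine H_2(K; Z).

Fix the vertex order 0 < 1 < 2 < 3 < 4 < 5 < 6 and write every simplex with vertices in increasing order. Then dim K = 2 and the simplices of K are:

  0-simplices (7): [0], [1], [2], [3], [4], [5], [6]
  1-simplices (18): [0,1], [0,2], [0,3], [0,4], [0,5], [1,3], [1,4], [1,5], [1,6], [2,3], [2,5], [2,6], [3,4], [3,5], [3,6], [4,5], [4,6], [5,6]
  2-simplices (12): [0,1,3], [0,1,4], [0,2,3], [0,2,5], [0,4,5], [1,3,5], [1,4,6], [1,5,6], [2,3,6], [2,5,6], [3,4,5], [3,4,6]

so the chain groups are C_0 ≅ Z^7, C_1 ≅ Z^18, C_2 ≅ Z^12.

Boundary ∂_1: C_1 → C_0 is given by ∂[p,q] = [q] − [p].
As a 7×18 matrix over Z this has rank 6, with invariant factors (1,1,1,1,1,1).

∂_2: C_2 → C_1 maps a triangle to the signed sum of its edges. For instance
  ∂[1,5,6] = [5,6] − [1,6] + [1,5],
  ∂[0,2,3] = [2,3] − [0,3] + [0,2].
The 18×12 boundary matrix has rank 12 and Smith normal form diag(1,1,1,1,1,1,1,1,1,1,1,2).

Reading off H_k = ker ∂_k / im ∂_{k+1}:

  H_2: rank ker ∂_2 − rank ∂_3 = (12 − 12) − 0 = 0, and there is no ∂_3, so H_2 ≅ 0.

H_2 ≅ 0.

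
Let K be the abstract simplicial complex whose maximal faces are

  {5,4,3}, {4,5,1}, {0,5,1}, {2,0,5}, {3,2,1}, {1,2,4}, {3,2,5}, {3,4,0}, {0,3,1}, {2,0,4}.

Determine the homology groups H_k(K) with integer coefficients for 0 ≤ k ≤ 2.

H_0 ≅ Z,  H_1 ≅ Z/2Z,  H_2 = 0.

Fix the vertex order 0 < 1 < 2 < 3 < 4 < 5 and write every simplex with vertices in increasing order. Then dim K = 2 and the simplices of K are:

  0-simplices (6): [0], [1], [2], [3], [4], [5]
  1-simplices (15): [0,1], [0,2], [0,3], [0,4], [0,5], [1,2], [1,3], [1,4], [1,5], [2,3], [2,4], [2,5], [3,4], [3,5], [4,5]
  2-simplices (10): [0,1,3], [0,1,5], [0,2,4], [0,2,5], [0,3,4], [1,2,3], [1,2,4], [1,4,5], [2,3,5], [3,4,5]

so the chain groups are C_0 ≅ Z^6, C_1 ≅ Z^15, C_2 ≅ Z^10.

∂_1: C_1 → C_0 is given by ∂[p,q] = [q] − [p].
The resulting 6×15 matrix has rank 5, and its Smith normal form has invariant factors (1,1,1,1,1).

The boundary map ∂_2: C_2 → C_1 sends each 2-simplex [p,q,r] to [q,r] − [p,r] + [p,q]. For instance
  ∂[0,1,3] = [1,3] − [0,3] + [0,1],
  ∂[3,4,5] = [4,5] − [3,5] + [3,4].
As a 15×10 matrix over Z this has rank 10, with invariant factors (1,1,1,1,1,1,1,1,1,2).

Now H_k = ker ∂_k / im ∂_{k+1}, so:

  H_0: rank C_0 − rank ∂_1 = 6 − 5 = 1, and the invariant factors of ∂_1 are all 1, so H_0 ≅ Z.
  H_1: rank ker ∂_1 − rank ∂_2 = (15 − 5) − 10 = 0, and ∂_2 has invariant factor 2 > 1, so H_1 ≅ Z/2Z.
  H_2: rank ker ∂_2 − rank ∂_3 = (10 − 10) − 0 = 0, and there is no ∂_3, so H_2 ≅ 0.

(K is a triangulation of the real projective plane RP^2.)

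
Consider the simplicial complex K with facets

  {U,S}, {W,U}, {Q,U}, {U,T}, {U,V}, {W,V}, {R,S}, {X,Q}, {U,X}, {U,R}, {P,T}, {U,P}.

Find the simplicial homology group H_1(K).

Order the vertices as P < Q < R < S < T < U < V < W < X. Listing each simplex with vertices in this order, K has dimension 1 with simplices:

  0-simplices (9): P, Q, R, S, T, U, V, W, X
  1-simplices (12): PT, PU, QU, QX, RS, RU, SU, TU, UV, UW, UX, VW

Hence C_0 ≅ Z^9, C_1 ≅ Z^12.

The boundary map ∂_1: C_1 → C_0 sends each edge [p,q] (with p < q) to q − p. For instance
  ∂PU = U − P.
The 9×12 boundary matrix has rank 8 and Smith normal form diag(1,1,1,1,1,1,1,1).

From H_k ≅ ker(∂_k) / im(∂_{k+1}) we obtain:

  H_1: rank ker ∂_1 − rank ∂_2 = (12 − 8) − 0 = 4, and there is no ∂_2, so H_1 = Z^4.

(K is a triangulation of a wedge of 4 circles.)

H_1 = Z^4.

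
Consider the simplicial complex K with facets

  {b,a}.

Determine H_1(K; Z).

Take the total order a < b on the vertex set. Then K (dimension 1) consists of the simplices:

  0-simplices (2): a, b
  1-simplices (1): ab

Hence C_0 ≅ Z^2, C_1 ≅ Z^1.

Boundary ∂_1: C_1 → C_0 maps an edge to its endpoints' difference, ∂[p,q] = q − p. For instance
  ∂ab = b − a.
The resulting 2×1 matrix has rank 1, and its Smith normal form has invariant factors (1).

Reading off H_k = ker ∂_k / im ∂_{k+1}:

  H_1: rank ker ∂_1 − rank ∂_2 = (1 − 1) − 0 = 0, and there is no ∂_2, so H_1 ≅ 0.

(K is a triangulation of the 1-simplex.)

H_1 ≅ 0.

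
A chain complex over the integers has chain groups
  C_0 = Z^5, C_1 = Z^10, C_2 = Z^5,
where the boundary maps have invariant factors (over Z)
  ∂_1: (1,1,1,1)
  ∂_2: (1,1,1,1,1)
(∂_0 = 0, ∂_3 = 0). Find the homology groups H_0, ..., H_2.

H_0: b_0 = 5 − 0 − 4 = 1; torsion from ∂_1 factors > 1: none. So H_0 = Z.
H_1: b_1 = 10 − 4 − 5 = 1; torsion from ∂_2 factors > 1: none. So H_1 = Z.
H_2: b_2 = 5 − 5 − 0 = 0; torsion from ∂_3 factors > 1: none. So H_2 = 0.

H_0 = Z,  H_1 = Z,  H_2 = 0.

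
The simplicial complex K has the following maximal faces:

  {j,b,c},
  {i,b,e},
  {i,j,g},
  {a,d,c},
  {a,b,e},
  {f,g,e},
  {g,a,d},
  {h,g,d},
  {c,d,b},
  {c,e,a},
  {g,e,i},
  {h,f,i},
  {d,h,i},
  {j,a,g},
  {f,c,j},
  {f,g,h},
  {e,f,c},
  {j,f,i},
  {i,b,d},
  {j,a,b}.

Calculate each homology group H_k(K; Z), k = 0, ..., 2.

Take the total order a < b < c < d < e < f < g < h < i < j on the vertex set. Then K (dimension 2) consists of the simplices:

  0-simplices (10): a, b, c, d, e, f, g, h, i, j
  1-simplices (30): ab, ac, ad, ae, ag, aj, bc, bd, be, bi, bj, cd, ce, cf, cj, dg, dh, di, ef, eg, ei, fg, fh, fi, fj, gh, gi, gj, hi, ij
  2-simplices (20): abe, abj, acd, ace, adg, agj, bcd, bcj, bdi, bei, cef, cfj, dgh, dhi, efg, egi, fgh, fhi, fij, gij

so the chain groups are C_0 ≅ Z^10, C_1 ≅ Z^30, C_2 ≅ Z^20.

∂_1: C_1 → C_0 is given by ∂[p,q] = [q] − [p]. For instance
  ∂ac = c − a.
The resulting 10×30 matrix has rank 9, and its Smith normal form has invariant factors (1,1,1,1,1,1,1,1,1).

Boundary ∂_2: C_2 → C_1 acts by ∂[p,q,r] = [q,r] − [p,r] + [p,q]. For instance
  ∂cfj = fj − cj + cf,
  ∂ace = ce − ae + ac.
As a 30×20 matrix over Z this has rank 20, with invariant factors (1,1,1,1,1,1,1,1,1,1,1,1,1,1,1,1,1,1,1,2).

Computing H_k = (kernel of ∂_k) / (image of ∂_{k+1}):

  H_0: rank C_0 − rank ∂_1 = 10 − 9 = 1, and the invariant factors of ∂_1 are all 1, so H_0 ≅ Z.
  H_1: rank ker ∂_1 − rank ∂_2 = (30 − 9) − 20 = 1, and ∂_2 has invariant factor 2 > 1, so H_1 ≅ Z ⊕ Z_2.
  H_2: rank ker ∂_2 − rank ∂_3 = (20 − 20) − 0 = 0, and there is no ∂_3, so H_2 ≅ 0.

As a check, the Euler characteristic is 10 − 30 + 20 = 0, which agrees with 1 − 1 + 0 = 0.
(K is a triangulation of the Klein bottle.)

H_0 ≅ Z,  H_1 ≅ Z ⊕ Z_2,  H_2 = 0.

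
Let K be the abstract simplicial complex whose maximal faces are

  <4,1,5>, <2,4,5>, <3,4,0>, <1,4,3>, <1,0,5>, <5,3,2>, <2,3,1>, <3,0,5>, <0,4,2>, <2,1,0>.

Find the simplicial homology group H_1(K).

H_1 ≅ Z_2.

K has 6 vertices, 15 edges, 10 triangles.
rank ∂_1 = 5, rank ∂_2 = 10 ⇒ b_1 = 15 − 5 − 10 = 0; ∂_2 has invariant factor(s) [2] giving torsion. So H_1 ≅ Z_2.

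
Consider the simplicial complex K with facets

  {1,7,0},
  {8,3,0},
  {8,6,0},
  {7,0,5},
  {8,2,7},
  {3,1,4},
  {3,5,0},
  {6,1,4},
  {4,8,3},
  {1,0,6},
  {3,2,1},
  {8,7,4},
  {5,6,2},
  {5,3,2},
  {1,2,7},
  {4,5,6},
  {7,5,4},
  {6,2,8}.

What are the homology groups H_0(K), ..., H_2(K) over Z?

Order the vertices as 0 < 1 < 2 < 3 < 4 < 5 < 6 < 7 < 8. Listing each simplex with vertices in this order, K has dimension 2 with simplices:

  0-simplices (9): [0], [1], [2], [3], [4], [5], [6], [7], [8]
  1-simplices (27): (27 of them)
  2-simplices (18): [0,1,6], [0,1,7], [0,3,5], [0,3,8], [0,5,7], [0,6,8], [1,2,3], [1,2,7], [1,3,4], [1,4,6], [2,3,5], [2,5,6], [2,6,8], [2,7,8], [3,4,8], [4,5,6], [4,5,7], [4,7,8]

so the chain groups are C_0 ≅ Z^9, C_1 ≅ Z^27, C_2 ≅ Z^18.

Boundary ∂_1: C_1 → C_0 is given by ∂[p,q] = [q] − [p]. For instance
  ∂[4,7] = [7] − [4].
As a 9×27 matrix over Z this has rank 8, with invariant factors (1,1,1,1,1,1,1,1).

Boundary ∂_2: C_2 → C_1 maps a triangle to the signed sum of its edges. For instance
  ∂[0,3,8] = [3,8] − [0,8] + [0,3],
  ∂[2,6,8] = [6,8] − [2,8] + [2,6].
As a 27×18 matrix over Z this has rank 17, with invariant factors (1,1,1,1,1,1,1,1,1,1,1,1,1,1,1,1,1).

From H_k ≅ ker(∂_k) / im(∂_{k+1}) we obtain:

  H_0: rank C_0 − rank ∂_1 = 9 − 8 = 1, and the invariant factors of ∂_1 are all 1, so H_0 ≅ Z.
  H_1: rank ker ∂_1 − rank ∂_2 = (27 − 8) − 17 = 2, and the invariant factors of ∂_2 are all 1, so H_1 ≅ Z^2.
  H_2: rank ker ∂_2 − rank ∂_3 = (18 − 17) − 0 = 1, and there is no ∂_3, so H_2 ≅ Z.

(K is a triangulation of the torus T^2.)

H_0 ≅ Z,  H_1 ≅ Z^2,  H_2 ≅ Z.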